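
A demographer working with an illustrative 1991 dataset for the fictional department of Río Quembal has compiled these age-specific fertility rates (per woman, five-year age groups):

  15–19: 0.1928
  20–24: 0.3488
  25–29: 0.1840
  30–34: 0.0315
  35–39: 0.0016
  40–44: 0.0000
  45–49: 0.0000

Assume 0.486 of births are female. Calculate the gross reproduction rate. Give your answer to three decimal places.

1.844

Proportion female at birth = 0.486.
Sum of ASFRs = 0.1928 + 0.3488 + 0.1840 + 0.0315 + 0.0016 + 0.0000 + 0.0000 = 0.7587
TFR = 5 × 0.7587 = 3.7935
GRR = 0.486 × 3.7935 = 1.84364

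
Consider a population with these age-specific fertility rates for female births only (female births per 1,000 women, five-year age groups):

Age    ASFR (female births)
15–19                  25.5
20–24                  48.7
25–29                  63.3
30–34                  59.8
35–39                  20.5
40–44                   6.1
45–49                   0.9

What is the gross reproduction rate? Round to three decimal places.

Sum of female ASFRs = 25.5 + 48.7 + 63.3 + 59.8 + 20.5 + 6.1 + 0.9 = 224.8
GRR = 5 × 224.8 / 1000 = 1.124

1.124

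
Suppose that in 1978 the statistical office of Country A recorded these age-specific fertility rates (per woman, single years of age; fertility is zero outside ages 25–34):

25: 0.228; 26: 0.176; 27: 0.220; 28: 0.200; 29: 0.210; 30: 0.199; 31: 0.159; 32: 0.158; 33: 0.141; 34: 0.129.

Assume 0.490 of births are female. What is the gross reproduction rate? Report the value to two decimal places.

Proportion female at birth = 0.490.
Sum of ASFRs = 0.228 + 0.176 + 0.220 + 0.200 + 0.210 + 0.199 + 0.159 + 0.158 + 0.141 + 0.129 = 1.820
TFR = 1.82
GRR = 0.490 × 1.82 = 0.89180

0.89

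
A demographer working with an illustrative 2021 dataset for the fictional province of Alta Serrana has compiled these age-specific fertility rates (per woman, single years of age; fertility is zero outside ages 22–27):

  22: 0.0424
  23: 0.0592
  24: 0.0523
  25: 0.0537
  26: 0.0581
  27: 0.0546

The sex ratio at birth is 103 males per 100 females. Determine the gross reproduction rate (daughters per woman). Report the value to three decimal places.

Proportion female at birth = 100 / (100 + 103) = 0.49261.
Sum of ASFRs = 0.0424 + 0.0592 + 0.0523 + 0.0537 + 0.0581 + 0.0546 = 0.3203
TFR = 0.3203
GRR = 0.49261 × 0.3203 = 0.15778

0.158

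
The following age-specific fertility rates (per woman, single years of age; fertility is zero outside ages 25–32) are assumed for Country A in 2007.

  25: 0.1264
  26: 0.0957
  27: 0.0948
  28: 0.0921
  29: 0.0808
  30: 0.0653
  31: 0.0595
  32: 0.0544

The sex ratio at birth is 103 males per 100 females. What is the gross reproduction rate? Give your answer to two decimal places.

0.33

Proportion female at birth = 100 / (100 + 103) = 0.49261.
Sum of ASFRs = 0.1264 + 0.0957 + 0.0948 + 0.0921 + 0.0808 + 0.0653 + 0.0595 + 0.0544 = 0.6690
TFR = 0.669
GRR = 0.49261 × 0.669 = 0.32956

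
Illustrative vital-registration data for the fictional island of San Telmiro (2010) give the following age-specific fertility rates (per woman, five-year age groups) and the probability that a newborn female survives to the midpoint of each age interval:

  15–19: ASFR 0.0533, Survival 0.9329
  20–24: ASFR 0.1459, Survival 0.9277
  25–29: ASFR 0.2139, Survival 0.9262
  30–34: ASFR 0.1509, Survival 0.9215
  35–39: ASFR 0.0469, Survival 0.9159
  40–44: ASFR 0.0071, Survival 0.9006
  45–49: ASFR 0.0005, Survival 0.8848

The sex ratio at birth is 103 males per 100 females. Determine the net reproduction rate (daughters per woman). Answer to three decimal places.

1.409

Proportion female at birth = 100 / (100 + 103) = 0.49261.
Weighting each age-specific rate by interval width and survival:
  15–19: 5 × 0.0533 × 0.9329 = 0.24862
  20–24: 5 × 0.1459 × 0.9277 = 0.67676
  25–29: 5 × 0.2139 × 0.9262 = 0.99057
  30–34: 5 × 0.1509 × 0.9215 = 0.69527
  35–39: 5 × 0.0469 × 0.9159 = 0.21478
  40–44: 5 × 0.0071 × 0.9006 = 0.03197
  45–49: 5 × 0.0005 × 0.8848 = 0.00221
Sum = 2.86018
NRR = 0.49261 × 2.86018 = 1.40895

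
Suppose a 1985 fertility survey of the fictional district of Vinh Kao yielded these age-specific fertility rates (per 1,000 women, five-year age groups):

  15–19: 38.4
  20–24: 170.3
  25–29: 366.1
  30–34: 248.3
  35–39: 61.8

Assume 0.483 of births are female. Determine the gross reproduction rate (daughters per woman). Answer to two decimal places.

Proportion female at birth = 0.483.
Sum of ASFRs = 38.4 + 170.3 + 366.1 + 248.3 + 61.8 = 884.9
TFR = 5 × 884.9 / 1000 = 4.4245
GRR = 0.483 × 4.4245 = 2.13703

2.14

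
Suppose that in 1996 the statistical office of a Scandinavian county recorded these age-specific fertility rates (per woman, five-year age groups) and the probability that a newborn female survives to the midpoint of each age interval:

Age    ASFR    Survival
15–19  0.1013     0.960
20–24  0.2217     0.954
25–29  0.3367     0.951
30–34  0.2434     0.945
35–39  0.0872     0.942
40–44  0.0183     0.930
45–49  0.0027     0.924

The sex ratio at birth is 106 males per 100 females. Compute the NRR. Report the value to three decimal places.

2.332

Proportion female at birth = 100 / (100 + 106) = 0.48544.
Weighting each age-specific rate by interval width and survival:
  15–19: 5 × 0.1013 × 0.960 = 0.48624
  20–24: 5 × 0.2217 × 0.954 = 1.05751
  25–29: 5 × 0.3367 × 0.951 = 1.60101
  30–34: 5 × 0.2434 × 0.945 = 1.15007
  35–39: 5 × 0.0872 × 0.942 = 0.41071
  40–44: 5 × 0.0183 × 0.930 = 0.08510
  45–49: 5 × 0.0027 × 0.924 = 0.01247
Sum = 4.80311
NRR = 0.48544 × 4.80311 = 2.33162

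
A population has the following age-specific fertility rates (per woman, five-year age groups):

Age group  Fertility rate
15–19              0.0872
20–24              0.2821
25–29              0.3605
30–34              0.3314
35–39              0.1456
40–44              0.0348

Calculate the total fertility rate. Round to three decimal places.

Sum of ASFRs = 0.0872 + 0.2821 + 0.3605 + 0.3314 + 0.1456 + 0.0348 = 1.2416
TFR = 5 × 1.2416 = 6.208

6.208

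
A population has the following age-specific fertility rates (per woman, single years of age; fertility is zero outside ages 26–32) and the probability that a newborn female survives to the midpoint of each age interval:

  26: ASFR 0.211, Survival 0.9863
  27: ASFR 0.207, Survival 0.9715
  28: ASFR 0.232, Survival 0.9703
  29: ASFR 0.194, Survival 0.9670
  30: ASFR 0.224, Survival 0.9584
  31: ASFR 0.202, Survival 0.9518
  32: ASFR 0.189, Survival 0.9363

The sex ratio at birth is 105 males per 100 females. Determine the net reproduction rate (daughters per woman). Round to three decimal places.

Proportion female at birth = 100 / (100 + 105) = 0.48780.
Each age group contributes 1 × ASFR × survival:
  26: 1 × 0.211 × 0.9863 = 0.20811
  27: 1 × 0.207 × 0.9715 = 0.20110
  28: 1 × 0.232 × 0.9703 = 0.22511
  29: 1 × 0.194 × 0.9670 = 0.18760
  30: 1 × 0.224 × 0.9584 = 0.21468
  31: 1 × 0.202 × 0.9518 = 0.19226
  32: 1 × 0.189 × 0.9363 = 0.17696
Sum = 1.40582
NRR = 0.48780 × 1.40582 = 0.68576

0.686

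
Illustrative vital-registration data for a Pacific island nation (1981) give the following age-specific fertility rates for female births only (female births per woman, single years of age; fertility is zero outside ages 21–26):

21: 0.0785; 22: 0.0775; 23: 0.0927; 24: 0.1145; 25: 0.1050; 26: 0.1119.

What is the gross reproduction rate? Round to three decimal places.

Sum of female ASFRs = 0.0785 + 0.0775 + 0.0927 + 0.1145 + 0.1050 + 0.1119 = 0.5801
GRR = 0.5801

0.580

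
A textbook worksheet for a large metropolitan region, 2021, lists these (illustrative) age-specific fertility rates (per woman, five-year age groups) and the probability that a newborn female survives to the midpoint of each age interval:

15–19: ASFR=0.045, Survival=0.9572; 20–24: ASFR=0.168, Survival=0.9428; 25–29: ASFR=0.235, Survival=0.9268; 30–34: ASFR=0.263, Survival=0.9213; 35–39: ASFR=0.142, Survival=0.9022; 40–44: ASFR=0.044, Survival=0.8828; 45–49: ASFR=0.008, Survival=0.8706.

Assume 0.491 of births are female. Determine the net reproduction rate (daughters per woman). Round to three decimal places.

2.051

Proportion female at birth = 0.491.
Each age group contributes 5 × ASFR × survival:
  15–19: 5 × 0.045 × 0.9572 = 0.21537
  20–24: 5 × 0.168 × 0.9428 = 0.79195
  25–29: 5 × 0.235 × 0.9268 = 1.08899
  30–34: 5 × 0.263 × 0.9213 = 1.21151
  35–39: 5 × 0.142 × 0.9022 = 0.64056
  40–44: 5 × 0.044 × 0.8828 = 0.19422
  45–49: 5 × 0.008 × 0.8706 = 0.03482
Sum = 4.17742
NRR = 0.491 × 4.17742 = 2.05111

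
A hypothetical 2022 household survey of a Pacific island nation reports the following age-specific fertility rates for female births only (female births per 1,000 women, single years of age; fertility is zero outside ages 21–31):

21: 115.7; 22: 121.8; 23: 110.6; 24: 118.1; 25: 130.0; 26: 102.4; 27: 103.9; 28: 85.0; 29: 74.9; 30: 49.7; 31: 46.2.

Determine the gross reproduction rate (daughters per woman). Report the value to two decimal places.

1.06

Sum of female ASFRs = 115.7 + 121.8 + 110.6 + 118.1 + 130.0 + 102.4 + 103.9 + 85.0 + 74.9 + 49.7 + 46.2 = 1058.3
GRR = 1058.3 / 1000 = 1.0583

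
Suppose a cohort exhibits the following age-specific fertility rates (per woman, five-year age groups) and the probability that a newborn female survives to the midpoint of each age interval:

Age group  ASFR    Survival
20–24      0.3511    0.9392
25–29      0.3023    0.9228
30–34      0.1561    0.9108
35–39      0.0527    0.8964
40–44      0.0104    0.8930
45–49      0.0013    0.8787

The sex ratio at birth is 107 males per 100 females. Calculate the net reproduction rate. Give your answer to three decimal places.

Proportion female at birth = 100 / (100 + 107) = 0.48309.
Weighting each age-specific rate by interval width and survival:
  20–24: 5 × 0.3511 × 0.9392 = 1.64877
  25–29: 5 × 0.3023 × 0.9228 = 1.39481
  30–34: 5 × 0.1561 × 0.9108 = 0.71088
  35–39: 5 × 0.0527 × 0.8964 = 0.23620
  40–44: 5 × 0.0104 × 0.8930 = 0.04644
  45–49: 5 × 0.0013 × 0.8787 = 0.00571
Sum = 4.04281
NRR = 0.48309 × 4.04281 = 1.95304
NRR > 1, so each generation more than replaces itself.

1.953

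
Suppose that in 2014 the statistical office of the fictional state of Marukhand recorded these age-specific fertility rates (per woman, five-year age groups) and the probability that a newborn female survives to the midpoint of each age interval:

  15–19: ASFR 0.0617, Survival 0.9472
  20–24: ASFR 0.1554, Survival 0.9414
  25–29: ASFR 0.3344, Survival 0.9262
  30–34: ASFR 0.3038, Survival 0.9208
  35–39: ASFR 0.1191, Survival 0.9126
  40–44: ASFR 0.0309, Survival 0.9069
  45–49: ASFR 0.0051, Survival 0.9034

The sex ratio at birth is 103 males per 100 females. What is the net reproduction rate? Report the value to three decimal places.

Proportion female at birth = 100 / (100 + 103) = 0.49261.
Per-age-group product (5 × ASFR × survival probability):
  15–19: 5 × 0.0617 × 0.9472 = 0.29221
  20–24: 5 × 0.1554 × 0.9414 = 0.73147
  25–29: 5 × 0.3344 × 0.9262 = 1.54861
  30–34: 5 × 0.3038 × 0.9208 = 1.39870
  35–39: 5 × 0.1191 × 0.9126 = 0.54345
  40–44: 5 × 0.0309 × 0.9069 = 0.14012
  45–49: 5 × 0.0051 × 0.9034 = 0.02304
Sum = 4.67760
NRR = 0.49261 × 4.67760 = 2.30423

2.304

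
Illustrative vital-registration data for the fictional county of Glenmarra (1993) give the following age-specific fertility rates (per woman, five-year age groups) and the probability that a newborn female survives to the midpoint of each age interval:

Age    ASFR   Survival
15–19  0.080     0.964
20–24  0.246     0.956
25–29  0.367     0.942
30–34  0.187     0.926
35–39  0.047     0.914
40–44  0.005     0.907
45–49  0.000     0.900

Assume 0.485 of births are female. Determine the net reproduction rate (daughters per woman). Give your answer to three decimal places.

Proportion female at birth = 0.485.
Survival-weighted fertility by age (5·fₓ·Sₓ):
  15–19: 5 × 0.080 × 0.964 = 0.38560
  20–24: 5 × 0.246 × 0.956 = 1.17588
  25–29: 5 × 0.367 × 0.942 = 1.72857
  30–34: 5 × 0.187 × 0.926 = 0.86581
  35–39: 5 × 0.047 × 0.914 = 0.21479
  40–44: 5 × 0.005 × 0.907 = 0.02268
  45–49: 5 × 0.000 × 0.900 = 0.00000
Sum = 4.39333
NRR = 0.485 × 4.39333 = 2.13077

2.131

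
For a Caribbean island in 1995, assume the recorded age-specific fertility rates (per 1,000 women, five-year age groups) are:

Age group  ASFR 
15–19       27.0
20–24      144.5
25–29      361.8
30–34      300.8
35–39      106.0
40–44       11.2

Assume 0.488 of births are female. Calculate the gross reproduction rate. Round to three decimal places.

Proportion female at birth = 0.488.
Sum of ASFRs = 27.0 + 144.5 + 361.8 + 300.8 + 106.0 + 11.2 = 951.3
TFR = 5 × 951.3 / 1000 = 4.7565
GRR = 0.488 × 4.7565 = 2.32117

2.321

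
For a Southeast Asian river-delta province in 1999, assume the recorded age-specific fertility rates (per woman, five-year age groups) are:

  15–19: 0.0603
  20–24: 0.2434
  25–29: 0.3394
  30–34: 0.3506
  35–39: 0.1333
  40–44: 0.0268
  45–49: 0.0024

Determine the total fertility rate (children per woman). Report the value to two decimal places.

Sum of ASFRs = 0.0603 + 0.2434 + 0.3394 + 0.3506 + 0.1333 + 0.0268 + 0.0024 = 1.1562
TFR = 5 × 1.1562 = 5.781

5.78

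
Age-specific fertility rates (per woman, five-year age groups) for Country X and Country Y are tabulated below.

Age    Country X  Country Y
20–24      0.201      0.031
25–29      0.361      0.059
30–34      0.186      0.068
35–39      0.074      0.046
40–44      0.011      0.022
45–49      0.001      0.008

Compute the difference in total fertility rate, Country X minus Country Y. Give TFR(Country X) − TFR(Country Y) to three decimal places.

3.000

Country X:
  Sum of ASFRs = 0.201 + 0.361 + 0.186 + 0.074 + 0.011 + 0.001 = 0.834
  TFR = 5 × 0.834 = 4.17
Country Y:
  Sum of ASFRs = 0.031 + 0.059 + 0.068 + 0.046 + 0.022 + 0.008 = 0.234
  TFR = 5 × 0.234 = 1.17
Difference = 4.17 − 1.17 = 3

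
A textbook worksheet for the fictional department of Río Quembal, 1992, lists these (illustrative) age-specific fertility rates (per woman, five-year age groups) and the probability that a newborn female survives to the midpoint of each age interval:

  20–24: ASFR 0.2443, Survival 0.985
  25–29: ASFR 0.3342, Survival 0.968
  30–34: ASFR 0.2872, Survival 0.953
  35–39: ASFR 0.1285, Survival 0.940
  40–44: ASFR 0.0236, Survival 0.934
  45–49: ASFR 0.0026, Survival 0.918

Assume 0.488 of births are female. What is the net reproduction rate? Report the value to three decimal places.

2.399

Proportion female at birth = 0.488.
Weighting each age-specific rate by interval width and survival:
  20–24: 5 × 0.2443 × 0.985 = 1.20318
  25–29: 5 × 0.3342 × 0.968 = 1.61753
  30–34: 5 × 0.2872 × 0.953 = 1.36851
  35–39: 5 × 0.1285 × 0.940 = 0.60395
  40–44: 5 × 0.0236 × 0.934 = 0.11021
  45–49: 5 × 0.0026 × 0.918 = 0.01193
Sum = 4.91531
NRR = 0.488 × 4.91531 = 2.39867
NRR > 1, so each generation more than replaces itself.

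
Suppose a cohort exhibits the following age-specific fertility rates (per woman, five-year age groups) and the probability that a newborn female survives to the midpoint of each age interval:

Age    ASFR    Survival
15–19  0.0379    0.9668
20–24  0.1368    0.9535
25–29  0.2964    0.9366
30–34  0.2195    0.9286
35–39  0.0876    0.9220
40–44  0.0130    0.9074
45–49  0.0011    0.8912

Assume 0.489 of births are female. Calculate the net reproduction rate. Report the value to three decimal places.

1.814

Proportion female at birth = 0.489.
Weighting each age-specific rate by interval width and survival:
  15–19: 5 × 0.0379 × 0.9668 = 0.18321
  20–24: 5 × 0.1368 × 0.9535 = 0.65219
  25–29: 5 × 0.2964 × 0.9366 = 1.38804
  30–34: 5 × 0.2195 × 0.9286 = 1.01914
  35–39: 5 × 0.0876 × 0.9220 = 0.40384
  40–44: 5 × 0.0130 × 0.9074 = 0.05898
  45–49: 5 × 0.0011 × 0.8912 = 0.00490
Sum = 3.71030
NRR = 0.489 × 3.71030 = 1.81434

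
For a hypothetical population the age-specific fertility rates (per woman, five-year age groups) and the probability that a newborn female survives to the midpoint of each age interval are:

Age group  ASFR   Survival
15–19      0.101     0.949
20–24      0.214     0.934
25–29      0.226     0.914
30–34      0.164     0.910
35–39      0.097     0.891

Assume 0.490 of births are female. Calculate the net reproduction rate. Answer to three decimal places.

1.808

Proportion female at birth = 0.490.
Per-age-group product (5 × ASFR × survival probability):
  15–19: 5 × 0.101 × 0.949 = 0.47925
  20–24: 5 × 0.214 × 0.934 = 0.99938
  25–29: 5 × 0.226 × 0.914 = 1.03282
  30–34: 5 × 0.164 × 0.910 = 0.74620
  35–39: 5 × 0.097 × 0.891 = 0.43214
Sum = 3.68979
NRR = 0.490 × 3.68979 = 1.80800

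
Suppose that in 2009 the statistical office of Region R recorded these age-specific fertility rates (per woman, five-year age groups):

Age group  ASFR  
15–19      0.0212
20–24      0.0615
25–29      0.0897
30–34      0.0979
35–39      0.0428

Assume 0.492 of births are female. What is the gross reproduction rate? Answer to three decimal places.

Proportion female at birth = 0.492.
Sum of ASFRs = 0.0212 + 0.0615 + 0.0897 + 0.0979 + 0.0428 = 0.3131
TFR = 5 × 0.3131 = 1.5655
GRR = 0.492 × 1.5655 = 0.77023

0.770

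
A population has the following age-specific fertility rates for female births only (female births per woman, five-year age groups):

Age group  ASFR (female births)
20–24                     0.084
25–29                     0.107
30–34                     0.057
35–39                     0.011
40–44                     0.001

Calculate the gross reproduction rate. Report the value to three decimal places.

Sum of female ASFRs = 0.084 + 0.107 + 0.057 + 0.011 + 0.001 = 0.260
GRR = 5 × 0.260 = 1.3

1.300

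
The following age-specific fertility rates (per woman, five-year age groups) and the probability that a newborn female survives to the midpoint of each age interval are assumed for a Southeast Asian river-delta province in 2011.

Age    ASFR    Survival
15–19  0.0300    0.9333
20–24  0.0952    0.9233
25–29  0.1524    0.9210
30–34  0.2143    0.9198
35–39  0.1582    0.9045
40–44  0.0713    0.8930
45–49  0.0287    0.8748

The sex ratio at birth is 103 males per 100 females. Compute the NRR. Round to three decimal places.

Proportion female at birth = 100 / (100 + 103) = 0.49261.
Per-age-group product (5 × ASFR × survival probability):
  15–19: 5 × 0.0300 × 0.9333 = 0.14000
  20–24: 5 × 0.0952 × 0.9233 = 0.43949
  25–29: 5 × 0.1524 × 0.9210 = 0.70180
  30–34: 5 × 0.2143 × 0.9198 = 0.98557
  35–39: 5 × 0.1582 × 0.9045 = 0.71546
  40–44: 5 × 0.0713 × 0.8930 = 0.31835
  45–49: 5 × 0.0287 × 0.8748 = 0.12553
Sum = 3.42620
NRR = 0.49261 × 3.42620 = 1.68778

1.688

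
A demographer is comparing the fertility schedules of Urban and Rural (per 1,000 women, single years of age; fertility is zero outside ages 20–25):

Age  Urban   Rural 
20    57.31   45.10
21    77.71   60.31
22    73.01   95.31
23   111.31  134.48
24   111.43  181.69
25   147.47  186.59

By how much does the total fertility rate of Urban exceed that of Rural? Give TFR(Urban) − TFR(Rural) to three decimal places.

-0.125

Urban:
  Sum of ASFRs = 57.31 + 77.71 + 73.01 + 111.31 + 111.43 + 147.47 = 578.24
  TFR = 578.24 / 1000 = 0.57824
Rural:
  Sum of ASFRs = 45.10 + 60.31 + 95.31 + 134.48 + 181.69 + 186.59 = 703.48
  TFR = 703.48 / 1000 = 0.70348
Difference = 0.57824 − 0.70348 = -0.12524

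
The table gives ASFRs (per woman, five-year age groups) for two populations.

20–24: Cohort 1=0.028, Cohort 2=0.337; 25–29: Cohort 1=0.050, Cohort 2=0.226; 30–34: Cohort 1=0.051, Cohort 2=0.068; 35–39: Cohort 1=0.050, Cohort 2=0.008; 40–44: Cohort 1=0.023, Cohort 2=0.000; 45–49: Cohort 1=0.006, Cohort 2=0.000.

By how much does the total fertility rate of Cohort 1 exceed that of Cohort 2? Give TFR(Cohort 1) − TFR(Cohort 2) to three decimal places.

Cohort 1:
  Sum of ASFRs = 0.028 + 0.050 + 0.051 + 0.050 + 0.023 + 0.006 = 0.208
  TFR = 5 × 0.208 = 1.04
Cohort 2:
  Sum of ASFRs = 0.337 + 0.226 + 0.068 + 0.008 + 0.000 + 0.000 = 0.639
  TFR = 5 × 0.639 = 3.195
Difference = 1.04 − 3.195 = -2.155

-2.155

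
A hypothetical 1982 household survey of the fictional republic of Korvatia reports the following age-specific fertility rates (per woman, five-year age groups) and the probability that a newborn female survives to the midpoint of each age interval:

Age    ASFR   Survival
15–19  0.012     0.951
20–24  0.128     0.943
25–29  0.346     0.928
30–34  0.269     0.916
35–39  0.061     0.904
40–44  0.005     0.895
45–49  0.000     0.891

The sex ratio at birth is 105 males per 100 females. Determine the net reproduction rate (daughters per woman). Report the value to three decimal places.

1.852

Proportion female at birth = 100 / (100 + 105) = 0.48780.
Survival-weighted fertility by age (5·fₓ·Sₓ):
  15–19: 5 × 0.012 × 0.951 = 0.05706
  20–24: 5 × 0.128 × 0.943 = 0.60352
  25–29: 5 × 0.346 × 0.928 = 1.60544
  30–34: 5 × 0.269 × 0.916 = 1.23202
  35–39: 5 × 0.061 × 0.904 = 0.27572
  40–44: 5 × 0.005 × 0.895 = 0.02238
  45–49: 5 × 0.000 × 0.891 = 0.00000
Sum = 3.79614
NRR = 0.48780 × 3.79614 = 1.85176
With NRR above 1 the population is above replacement fertility.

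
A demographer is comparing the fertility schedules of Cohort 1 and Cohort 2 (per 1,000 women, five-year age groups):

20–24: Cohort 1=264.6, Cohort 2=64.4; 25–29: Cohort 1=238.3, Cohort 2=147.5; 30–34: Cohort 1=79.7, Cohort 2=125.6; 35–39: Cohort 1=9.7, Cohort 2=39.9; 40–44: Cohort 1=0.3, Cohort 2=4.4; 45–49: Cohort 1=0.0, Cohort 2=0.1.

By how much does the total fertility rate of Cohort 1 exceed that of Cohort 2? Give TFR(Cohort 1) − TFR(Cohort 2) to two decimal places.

1.05

Cohort 1:
  Sum of ASFRs = 264.6 + 238.3 + 79.7 + 9.7 + 0.3 + 0.0 = 592.6
  TFR = 5 × 592.6 / 1000 = 2.963
Cohort 2:
  Sum of ASFRs = 64.4 + 147.5 + 125.6 + 39.9 + 4.4 + 0.1 = 381.9
  TFR = 5 × 381.9 / 1000 = 1.9095
Difference = 2.963 − 1.9095 = 1.0535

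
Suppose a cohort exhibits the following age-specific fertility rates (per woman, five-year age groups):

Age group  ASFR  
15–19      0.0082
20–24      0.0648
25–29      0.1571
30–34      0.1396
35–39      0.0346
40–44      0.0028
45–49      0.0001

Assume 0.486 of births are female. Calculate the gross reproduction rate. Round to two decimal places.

0.99

Proportion female at birth = 0.486.
Sum of ASFRs = 0.0082 + 0.0648 + 0.1571 + 0.1396 + 0.0346 + 0.0028 + 0.0001 = 0.4072
TFR = 5 × 0.4072 = 2.036
GRR = 0.486 × 2.036 = 0.98950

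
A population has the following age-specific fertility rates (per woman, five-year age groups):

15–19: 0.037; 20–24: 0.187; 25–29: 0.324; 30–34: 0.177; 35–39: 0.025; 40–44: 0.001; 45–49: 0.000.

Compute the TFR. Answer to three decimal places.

Sum of ASFRs = 0.037 + 0.187 + 0.324 + 0.177 + 0.025 + 0.001 + 0.000 = 0.751
TFR = 5 × 0.751 = 3.755

3.755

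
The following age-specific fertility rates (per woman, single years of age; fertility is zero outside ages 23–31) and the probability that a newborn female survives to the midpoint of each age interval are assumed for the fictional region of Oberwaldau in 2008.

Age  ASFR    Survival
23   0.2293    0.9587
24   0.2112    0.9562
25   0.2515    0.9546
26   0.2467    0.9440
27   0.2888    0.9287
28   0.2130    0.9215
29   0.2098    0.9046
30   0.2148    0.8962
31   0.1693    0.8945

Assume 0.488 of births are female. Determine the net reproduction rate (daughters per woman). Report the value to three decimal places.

0.924

Proportion female at birth = 0.488.
Each age group contributes 1 × ASFR × survival:
  23: 1 × 0.2293 × 0.9587 = 0.21983
  24: 1 × 0.2112 × 0.9562 = 0.20195
  25: 1 × 0.2515 × 0.9546 = 0.24008
  26: 1 × 0.2467 × 0.9440 = 0.23288
  27: 1 × 0.2888 × 0.9287 = 0.26821
  28: 1 × 0.2130 × 0.9215 = 0.19628
  29: 1 × 0.2098 × 0.9046 = 0.18979
  30: 1 × 0.2148 × 0.8962 = 0.19250
  31: 1 × 0.1693 × 0.8945 = 0.15144
Sum = 1.89296
NRR = 0.488 × 1.89296 = 0.92376
An NRR under 1 implies long-run decline under these rates.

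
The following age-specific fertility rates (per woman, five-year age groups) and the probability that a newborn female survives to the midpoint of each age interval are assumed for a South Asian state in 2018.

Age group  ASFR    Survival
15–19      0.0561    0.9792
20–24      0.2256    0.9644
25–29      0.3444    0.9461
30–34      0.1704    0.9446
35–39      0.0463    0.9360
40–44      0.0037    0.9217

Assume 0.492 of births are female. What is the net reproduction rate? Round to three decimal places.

1.983

Proportion female at birth = 0.492.
Per-age-group product (5 × ASFR × survival probability):
  15–19: 5 × 0.0561 × 0.9792 = 0.27467
  20–24: 5 × 0.2256 × 0.9644 = 1.08784
  25–29: 5 × 0.3444 × 0.9461 = 1.62918
  30–34: 5 × 0.1704 × 0.9446 = 0.80480
  35–39: 5 × 0.0463 × 0.9360 = 0.21668
  40–44: 5 × 0.0037 × 0.9217 = 0.01705
Sum = 4.03022
NRR = 0.492 × 4.03022 = 1.98287
NRR > 1, so each generation more than replaces itself.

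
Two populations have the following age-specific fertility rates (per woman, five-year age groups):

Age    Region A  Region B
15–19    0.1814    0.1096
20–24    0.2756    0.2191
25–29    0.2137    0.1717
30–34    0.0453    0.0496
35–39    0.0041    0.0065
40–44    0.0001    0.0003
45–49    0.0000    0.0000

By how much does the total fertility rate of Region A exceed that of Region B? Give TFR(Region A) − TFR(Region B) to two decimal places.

Region A:
  Sum of ASFRs = 0.1814 + 0.2756 + 0.2137 + 0.0453 + 0.0041 + 0.0001 + 0.0000 = 0.7202
  TFR = 5 × 0.7202 = 3.601
Region B:
  Sum of ASFRs = 0.1096 + 0.2191 + 0.1717 + 0.0496 + 0.0065 + 0.0003 + 0.0000 = 0.5568
  TFR = 5 × 0.5568 = 2.784
Difference = 3.601 − 2.784 = 0.817

0.82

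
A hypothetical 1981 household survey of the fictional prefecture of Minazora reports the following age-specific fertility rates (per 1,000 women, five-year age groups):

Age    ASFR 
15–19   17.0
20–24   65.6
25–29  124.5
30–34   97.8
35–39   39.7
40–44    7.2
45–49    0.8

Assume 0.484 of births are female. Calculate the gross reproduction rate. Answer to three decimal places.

0.853

Proportion female at birth = 0.484.
Sum of ASFRs = 17.0 + 65.6 + 124.5 + 97.8 + 39.7 + 7.2 + 0.8 = 352.6
TFR = 5 × 352.6 / 1000 = 1.763
GRR = 0.484 × 1.763 = 0.85329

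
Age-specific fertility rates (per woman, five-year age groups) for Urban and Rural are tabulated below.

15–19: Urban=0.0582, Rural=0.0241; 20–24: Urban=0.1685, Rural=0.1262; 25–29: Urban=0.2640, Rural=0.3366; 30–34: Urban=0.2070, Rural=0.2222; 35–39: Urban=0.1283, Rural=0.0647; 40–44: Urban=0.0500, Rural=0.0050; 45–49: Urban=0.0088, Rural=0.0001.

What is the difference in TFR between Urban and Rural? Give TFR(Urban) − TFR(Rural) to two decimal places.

0.53

Urban:
  Sum of ASFRs = 0.0582 + 0.1685 + 0.2640 + 0.2070 + 0.1283 + 0.0500 + 0.0088 = 0.8848
  TFR = 5 × 0.8848 = 4.424
Rural:
  Sum of ASFRs = 0.0241 + 0.1262 + 0.3366 + 0.2222 + 0.0647 + 0.0050 + 0.0001 = 0.7789
  TFR = 5 × 0.7789 = 3.8945
Difference = 4.424 − 3.8945 = 0.5295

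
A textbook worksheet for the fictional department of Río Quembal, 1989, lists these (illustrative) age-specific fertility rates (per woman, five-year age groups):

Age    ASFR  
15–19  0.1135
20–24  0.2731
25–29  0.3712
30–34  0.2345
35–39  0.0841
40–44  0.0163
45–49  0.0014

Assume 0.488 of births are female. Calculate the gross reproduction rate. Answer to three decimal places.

2.670

Proportion female at birth = 0.488.
Sum of ASFRs = 0.1135 + 0.2731 + 0.3712 + 0.2345 + 0.0841 + 0.0163 + 0.0014 = 1.0941
TFR = 5 × 1.0941 = 5.4705
GRR = 0.488 × 5.4705 = 2.66960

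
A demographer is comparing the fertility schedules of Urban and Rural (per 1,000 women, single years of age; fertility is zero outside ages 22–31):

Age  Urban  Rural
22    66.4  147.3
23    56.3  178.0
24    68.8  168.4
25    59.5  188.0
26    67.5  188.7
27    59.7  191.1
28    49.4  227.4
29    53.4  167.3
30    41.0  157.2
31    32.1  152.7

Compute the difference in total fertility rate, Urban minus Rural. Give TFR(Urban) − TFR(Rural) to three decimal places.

Urban:
  Sum of ASFRs = 66.4 + 56.3 + 68.8 + 59.5 + 67.5 + 59.7 + 49.4 + 53.4 + 41.0 + 32.1 = 554.1
  TFR = 554.1 / 1000 = 0.5541
Rural:
  Sum of ASFRs = 147.3 + 178.0 + 168.4 + 188.0 + 188.7 + 191.1 + 227.4 + 167.3 + 157.2 + 152.7 = 1766.1
  TFR = 1766.1 / 1000 = 1.7661
Difference = 0.5541 − 1.7661 = -1.212

-1.212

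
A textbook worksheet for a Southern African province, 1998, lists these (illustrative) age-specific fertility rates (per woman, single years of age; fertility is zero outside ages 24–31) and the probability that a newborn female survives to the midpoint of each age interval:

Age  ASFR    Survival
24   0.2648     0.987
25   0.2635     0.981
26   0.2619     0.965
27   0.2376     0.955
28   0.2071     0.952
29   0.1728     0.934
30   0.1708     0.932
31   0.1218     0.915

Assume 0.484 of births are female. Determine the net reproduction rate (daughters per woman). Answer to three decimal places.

0.788

Proportion female at birth = 0.484.
Per-age-group product (1 × ASFR × survival probability):
  24: 1 × 0.2648 × 0.987 = 0.26136
  25: 1 × 0.2635 × 0.981 = 0.25849
  26: 1 × 0.2619 × 0.965 = 0.25273
  27: 1 × 0.2376 × 0.955 = 0.22691
  28: 1 × 0.2071 × 0.952 = 0.19716
  29: 1 × 0.1728 × 0.934 = 0.16140
  30: 1 × 0.1708 × 0.932 = 0.15919
  31: 1 × 0.1218 × 0.915 = 0.11145
Sum = 1.62869
NRR = 0.484 × 1.62869 = 0.78829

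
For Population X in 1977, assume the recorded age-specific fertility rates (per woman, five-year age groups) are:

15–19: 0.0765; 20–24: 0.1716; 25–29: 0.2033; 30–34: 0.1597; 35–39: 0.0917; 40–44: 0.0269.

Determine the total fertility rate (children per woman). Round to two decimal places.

3.65

Sum of ASFRs = 0.0765 + 0.1716 + 0.2033 + 0.1597 + 0.0917 + 0.0269 = 0.7297
TFR = 5 × 0.7297 = 3.6485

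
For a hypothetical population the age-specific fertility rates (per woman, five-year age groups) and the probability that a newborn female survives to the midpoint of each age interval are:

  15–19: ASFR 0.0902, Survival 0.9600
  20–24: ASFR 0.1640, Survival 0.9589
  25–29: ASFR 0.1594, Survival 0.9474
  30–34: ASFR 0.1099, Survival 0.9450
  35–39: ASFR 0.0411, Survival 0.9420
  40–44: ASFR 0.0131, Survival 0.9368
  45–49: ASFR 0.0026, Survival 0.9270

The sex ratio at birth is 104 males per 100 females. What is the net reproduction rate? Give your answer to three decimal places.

1.353

Proportion female at birth = 100 / (100 + 104) = 0.49020.
Weighting each age-specific rate by interval width and survival:
  15–19: 5 × 0.0902 × 0.9600 = 0.43296
  20–24: 5 × 0.1640 × 0.9589 = 0.78630
  25–29: 5 × 0.1594 × 0.9474 = 0.75508
  30–34: 5 × 0.1099 × 0.9450 = 0.51928
  35–39: 5 × 0.0411 × 0.9420 = 0.19358
  40–44: 5 × 0.0131 × 0.9368 = 0.06136
  45–49: 5 × 0.0026 × 0.9270 = 0.01205
Sum = 2.76061
NRR = 0.49020 × 2.76061 = 1.35325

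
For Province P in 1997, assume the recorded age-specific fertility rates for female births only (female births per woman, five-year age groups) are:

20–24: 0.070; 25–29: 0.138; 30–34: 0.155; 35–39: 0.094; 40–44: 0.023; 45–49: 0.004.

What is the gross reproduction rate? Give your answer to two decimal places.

Sum of female ASFRs = 0.070 + 0.138 + 0.155 + 0.094 + 0.023 + 0.004 = 0.484
GRR = 5 × 0.484 = 2.42

2.42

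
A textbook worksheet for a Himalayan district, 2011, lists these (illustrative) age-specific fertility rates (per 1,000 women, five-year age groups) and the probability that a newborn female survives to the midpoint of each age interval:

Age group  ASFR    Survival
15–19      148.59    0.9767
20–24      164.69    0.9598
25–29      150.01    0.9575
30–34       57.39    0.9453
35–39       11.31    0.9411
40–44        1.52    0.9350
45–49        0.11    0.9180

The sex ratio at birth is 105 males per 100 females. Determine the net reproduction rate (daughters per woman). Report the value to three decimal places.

1.252

Proportion female at birth = 100 / (100 + 105) = 0.48780.
Weighting each age-specific rate by interval width and survival:
  15–19: 5 × 148.59/1000 × 0.9767 = 0.72564
  20–24: 5 × 164.69/1000 × 0.9598 = 0.79035
  25–29: 5 × 150.01/1000 × 0.9575 = 0.71817
  30–34: 5 × 57.39/1000 × 0.9453 = 0.27125
  35–39: 5 × 11.31/1000 × 0.9411 = 0.05322
  40–44: 5 × 1.52/1000 × 0.9350 = 0.00711
  45–49: 5 × 0.11/1000 × 0.9180 = 0.00050
Sum = 2.56624
NRR = 0.48780 × 2.56624 = 1.25181
An NRR exceeding 1 indicates intrinsic growth under these rates.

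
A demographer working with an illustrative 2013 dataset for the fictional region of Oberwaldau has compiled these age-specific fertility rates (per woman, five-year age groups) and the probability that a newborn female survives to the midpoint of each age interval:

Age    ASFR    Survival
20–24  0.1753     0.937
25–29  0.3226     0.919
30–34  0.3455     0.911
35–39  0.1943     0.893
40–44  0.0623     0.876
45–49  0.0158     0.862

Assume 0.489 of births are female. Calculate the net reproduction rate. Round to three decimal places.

2.487

Proportion female at birth = 0.489.
Each age group contributes 5 × ASFR × survival:
  20–24: 5 × 0.1753 × 0.937 = 0.82128
  25–29: 5 × 0.3226 × 0.919 = 1.48235
  30–34: 5 × 0.3455 × 0.911 = 1.57375
  35–39: 5 × 0.1943 × 0.893 = 0.86755
  40–44: 5 × 0.0623 × 0.876 = 0.27287
  45–49: 5 × 0.0158 × 0.862 = 0.06810
Sum = 5.08590
NRR = 0.489 × 5.08590 = 2.48701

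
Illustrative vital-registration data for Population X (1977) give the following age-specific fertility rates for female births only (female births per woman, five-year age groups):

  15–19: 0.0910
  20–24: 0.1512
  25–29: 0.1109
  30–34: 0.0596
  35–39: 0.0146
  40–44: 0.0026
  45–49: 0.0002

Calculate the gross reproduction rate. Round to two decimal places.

2.15

Sum of female ASFRs = 0.0910 + 0.1512 + 0.1109 + 0.0596 + 0.0146 + 0.0026 + 0.0002 = 0.4301
GRR = 5 × 0.4301 = 2.1505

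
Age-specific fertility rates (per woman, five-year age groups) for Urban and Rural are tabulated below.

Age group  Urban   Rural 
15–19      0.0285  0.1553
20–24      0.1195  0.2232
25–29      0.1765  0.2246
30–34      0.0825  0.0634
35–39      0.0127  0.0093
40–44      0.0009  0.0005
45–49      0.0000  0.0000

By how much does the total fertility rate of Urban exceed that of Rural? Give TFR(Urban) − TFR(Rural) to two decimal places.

-1.28

Urban:
  Sum of ASFRs = 0.0285 + 0.1195 + 0.1765 + 0.0825 + 0.0127 + 0.0009 + 0.0000 = 0.4206
  TFR = 5 × 0.4206 = 2.103
Rural:
  Sum of ASFRs = 0.1553 + 0.2232 + 0.2246 + 0.0634 + 0.0093 + 0.0005 + 0.0000 = 0.6763
  TFR = 5 × 0.6763 = 3.3815
Difference = 2.103 − 3.3815 = -1.2785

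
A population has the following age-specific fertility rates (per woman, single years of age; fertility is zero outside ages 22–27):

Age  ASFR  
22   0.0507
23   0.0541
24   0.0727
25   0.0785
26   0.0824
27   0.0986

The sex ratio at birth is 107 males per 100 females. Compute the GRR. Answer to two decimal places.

0.21

Proportion female at birth = 100 / (100 + 107) = 0.48309.
Sum of ASFRs = 0.0507 + 0.0541 + 0.0727 + 0.0785 + 0.0824 + 0.0986 = 0.4370
TFR = 0.437
GRR = 0.48309 × 0.437 = 0.21111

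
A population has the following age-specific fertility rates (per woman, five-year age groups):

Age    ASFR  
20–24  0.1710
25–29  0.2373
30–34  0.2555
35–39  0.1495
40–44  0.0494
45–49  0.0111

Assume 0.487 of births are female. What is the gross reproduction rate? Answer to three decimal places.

Proportion female at birth = 0.487.
Sum of ASFRs = 0.1710 + 0.2373 + 0.2555 + 0.1495 + 0.0494 + 0.0111 = 0.8738
TFR = 5 × 0.8738 = 4.369
GRR = 0.487 × 4.369 = 2.12770

2.128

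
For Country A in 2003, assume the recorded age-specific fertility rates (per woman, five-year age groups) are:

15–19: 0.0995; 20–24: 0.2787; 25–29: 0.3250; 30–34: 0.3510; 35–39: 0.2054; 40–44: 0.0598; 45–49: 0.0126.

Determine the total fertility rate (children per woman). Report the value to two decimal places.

Sum of ASFRs = 0.0995 + 0.2787 + 0.3250 + 0.3510 + 0.2054 + 0.0598 + 0.0126 = 1.3320
TFR = 5 × 1.3320 = 6.66

6.66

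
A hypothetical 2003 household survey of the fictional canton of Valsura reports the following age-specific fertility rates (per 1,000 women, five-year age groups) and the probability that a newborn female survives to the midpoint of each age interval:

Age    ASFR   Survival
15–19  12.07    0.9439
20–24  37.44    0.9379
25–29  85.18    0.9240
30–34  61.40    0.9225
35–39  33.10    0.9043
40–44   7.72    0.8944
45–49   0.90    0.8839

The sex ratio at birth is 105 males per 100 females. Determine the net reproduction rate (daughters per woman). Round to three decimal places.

0.535

Proportion female at birth = 100 / (100 + 105) = 0.48780.
Weighting each age-specific rate by interval width and survival:
  15–19: 5 × 12.07/1000 × 0.9439 = 0.05696
  20–24: 5 × 37.44/1000 × 0.9379 = 0.17557
  25–29: 5 × 85.18/1000 × 0.9240 = 0.39353
  30–34: 5 × 61.40/1000 × 0.9225 = 0.28321
  35–39: 5 × 33.10/1000 × 0.9043 = 0.14966
  40–44: 5 × 7.72/1000 × 0.8944 = 0.03452
  45–49: 5 × 0.90/1000 × 0.8839 = 0.00398
Sum = 1.09743
NRR = 0.48780 × 1.09743 = 0.53533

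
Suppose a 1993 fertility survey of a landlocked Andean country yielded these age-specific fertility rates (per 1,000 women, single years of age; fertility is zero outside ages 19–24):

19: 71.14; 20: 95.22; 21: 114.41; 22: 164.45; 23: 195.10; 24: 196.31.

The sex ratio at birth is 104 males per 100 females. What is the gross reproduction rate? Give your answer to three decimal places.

0.410

Proportion female at birth = 100 / (100 + 104) = 0.49020.
Sum of ASFRs = 71.14 + 95.22 + 114.41 + 164.45 + 195.10 + 196.31 = 836.63
TFR = 836.63 / 1000 = 0.83663
GRR = 0.49020 × 0.83663 = 0.41012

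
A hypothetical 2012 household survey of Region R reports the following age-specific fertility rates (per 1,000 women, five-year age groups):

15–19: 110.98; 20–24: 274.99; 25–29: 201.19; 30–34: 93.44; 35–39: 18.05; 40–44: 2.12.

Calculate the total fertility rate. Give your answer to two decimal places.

3.50

Sum of ASFRs = 110.98 + 274.99 + 201.19 + 93.44 + 18.05 + 2.12 = 700.77
TFR = 5 × 700.77 / 1000 = 3.50385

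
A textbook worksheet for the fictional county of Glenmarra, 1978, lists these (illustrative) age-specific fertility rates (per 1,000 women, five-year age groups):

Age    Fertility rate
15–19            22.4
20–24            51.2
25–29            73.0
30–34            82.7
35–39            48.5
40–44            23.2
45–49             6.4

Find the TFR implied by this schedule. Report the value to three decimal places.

Sum of ASFRs = 22.4 + 51.2 + 73.0 + 82.7 + 48.5 + 23.2 + 6.4 = 307.4
TFR = 5 × 307.4 / 1000 = 1.537

1.537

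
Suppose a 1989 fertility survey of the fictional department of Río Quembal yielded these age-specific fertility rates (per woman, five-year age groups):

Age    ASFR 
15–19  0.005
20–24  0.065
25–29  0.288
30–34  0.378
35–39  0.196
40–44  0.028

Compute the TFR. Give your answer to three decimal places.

4.800

Sum of ASFRs = 0.005 + 0.065 + 0.288 + 0.378 + 0.196 + 0.028 = 0.960
TFR = 5 × 0.960 = 4.8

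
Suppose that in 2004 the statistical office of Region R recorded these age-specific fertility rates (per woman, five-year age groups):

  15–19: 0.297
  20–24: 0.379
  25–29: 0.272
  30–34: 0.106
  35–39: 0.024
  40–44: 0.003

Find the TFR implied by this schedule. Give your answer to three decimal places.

Sum of ASFRs = 0.297 + 0.379 + 0.272 + 0.106 + 0.024 + 0.003 = 1.081
TFR = 5 × 1.081 = 5.405

5.405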